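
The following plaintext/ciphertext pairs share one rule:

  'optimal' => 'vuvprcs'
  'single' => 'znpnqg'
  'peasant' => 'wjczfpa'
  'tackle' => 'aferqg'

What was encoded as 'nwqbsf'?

ground

Shifts by position in optimal: pos 0: o→v (+7), pos 1: p→u (+5), pos 2: t→v (+2), pos 3: i→p (+7), pos 4: m→r (+5), pos 5: a→c (+2) — repeating every 3. A repeating key of period 3 is used — shifts +7, +5, +2 over and over.
Decoding nwqbsf: n−7=g, w−5=r, q−2=o, b−7=u, s−5=n, f−2=d.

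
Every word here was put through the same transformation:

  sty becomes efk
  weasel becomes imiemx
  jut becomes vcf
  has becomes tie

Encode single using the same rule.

The shift depends on letter class: consonant s→e is +12, but vowel e→m is +8. Vowels shift forward by 8 and consonants shift forward by 12.
Applying it to single: s(cons)+12=e, i(vowel)+8=q, n(cons)+12=z, g(cons)+12=s, l(cons)+12=x, e(vowel)+8=m.

eqzsxm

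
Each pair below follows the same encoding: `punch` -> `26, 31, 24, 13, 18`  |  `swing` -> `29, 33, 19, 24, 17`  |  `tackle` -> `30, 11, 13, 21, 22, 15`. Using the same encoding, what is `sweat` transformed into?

Each letter is replaced by its alphabet position (a=1..z=26) + 10.
On sweat: s=19→29, w=23→33, e=5→15, a=1→11, t=20→30.

29, 33, 15, 11, 30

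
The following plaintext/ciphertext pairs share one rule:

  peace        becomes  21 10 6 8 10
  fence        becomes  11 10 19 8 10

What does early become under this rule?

p is letter #16 and maps to 21: an offset of 5. The number is (letter's place in the alphabet, a=1) + 5.
Applying it to early: e=5→10, a=1→6, r=18→23, l=12→17, y=25→30.

10 6 23 17 30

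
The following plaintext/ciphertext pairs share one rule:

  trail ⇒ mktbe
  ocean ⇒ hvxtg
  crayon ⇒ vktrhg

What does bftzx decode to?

image

Compare letters: t→m is +19, r→k is +19, a→t is +19 — a constant shift. It's a constant shift of +19 (ROT19).
Undoing it on bftzx: b−19=i, f−19=m, t−19=a, z−19=g, x−19=e.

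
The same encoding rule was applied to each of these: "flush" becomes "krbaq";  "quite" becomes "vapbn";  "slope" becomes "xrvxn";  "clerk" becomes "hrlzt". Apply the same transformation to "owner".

In flush: f→k is +5, l→r is +6, u→b is +7, s→a is +8 — the shift increases by 1 each position. Each letter shifts forward by (position + 5), i.e. 5, 6, 7, … — the shift grows by one for each successive letter.
On owner: o+5=t, w+6=c, n+7=u, e+8=m, r+9=a.

tcuma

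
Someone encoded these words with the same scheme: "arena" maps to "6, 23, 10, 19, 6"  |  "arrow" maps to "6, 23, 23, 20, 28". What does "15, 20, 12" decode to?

a is letter #1 and maps to 6: an offset of 5. Each letter is replaced by its alphabet position (a=1..z=26) + 5.
Undoing it on 15, 20, 12: 15→(15−5)÷1=10=j, 20→(20−5)÷1=15=o, 12→(12−5)÷1=7=g.

jog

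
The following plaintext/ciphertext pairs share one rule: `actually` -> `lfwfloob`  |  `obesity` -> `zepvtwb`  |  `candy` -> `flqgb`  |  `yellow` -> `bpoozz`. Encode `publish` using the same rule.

sfeotvk

The shift depends on letter class: consonant c→f is +3, but vowel a→l is +11. The rule splits by letter class: vowels +11, consonants +3.
Applying it to publish: p(cons)+3=s, u(vowel)+11=f, b(cons)+3=e, l(cons)+3=o, i(vowel)+11=t, s(cons)+3=v, h(cons)+3=k.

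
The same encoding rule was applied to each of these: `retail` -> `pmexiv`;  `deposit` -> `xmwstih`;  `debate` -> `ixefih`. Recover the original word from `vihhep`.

The output letters match the input read backwards, each shifted +4: retail reversed is liater. Read the word backwards and shift each letter +4.
Reversing it on vihhep: shift back: v−4=r, i−4=e, h−4=d, h−4=d, e−4=a, p−4=l → reddal; then reverse → ladder.

ladder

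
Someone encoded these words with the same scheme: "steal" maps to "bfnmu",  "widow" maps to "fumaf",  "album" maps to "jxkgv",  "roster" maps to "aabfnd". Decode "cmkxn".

table

The shifts repeat in a cycle of length 2: positions 0,1,… shift by +9, +12, then the pattern repeats.
Reversing it on cmkxn: c−9=t, m−12=a, k−9=b, x−12=l, n−9=e.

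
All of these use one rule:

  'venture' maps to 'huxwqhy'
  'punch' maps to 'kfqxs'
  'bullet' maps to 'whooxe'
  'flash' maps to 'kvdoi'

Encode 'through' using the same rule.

Read the word backwards and shift each letter +3.
Applying it to through: reverse → hguorht; then shift: h+3=k, g+3=j, u+3=x, o+3=r, r+3=u, h+3=k, t+3=w.

kjxrukw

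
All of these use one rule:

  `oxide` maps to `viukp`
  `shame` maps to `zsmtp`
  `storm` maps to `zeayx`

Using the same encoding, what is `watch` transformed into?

dlfjs

Shifts by position in oxide: pos 0: o→v (+7), pos 1: x→i (+11), pos 2: i→u (+12), pos 3: d→k (+7), pos 4: e→p (+11) — repeating every 3. It's a Vigenère-style cipher with numeric key [7,11,12]: position i shifts by key[i mod 3].
On watch: w+7=d, a+11=l, t+12=f, c+7=j, h+11=s.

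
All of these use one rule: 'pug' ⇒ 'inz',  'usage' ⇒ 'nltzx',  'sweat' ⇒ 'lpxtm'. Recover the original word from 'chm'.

jot

Compare letters: p→i is +19, u→n is +19, g→z is +19 — a constant shift. It's a constant shift of +19 (ROT19).
Undoing it on chm: c−19=j, h−19=o, m−19=t.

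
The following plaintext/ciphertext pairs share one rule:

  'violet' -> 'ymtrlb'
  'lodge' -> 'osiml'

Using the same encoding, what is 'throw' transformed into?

wlwud

Letter i (0-indexed) is shifted by i+3, so successive shifts are 3, 4, 5, ….
For throw: t+3=w, h+4=l, r+5=w, o+6=u, w+7=d.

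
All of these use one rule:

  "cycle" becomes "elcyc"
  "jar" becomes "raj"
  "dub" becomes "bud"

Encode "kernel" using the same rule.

The output letters match the input read backwards: cycle reversed is elcyc. The word is simply reversed.
Applying it to kernel: reverse → lenrek.

lenrek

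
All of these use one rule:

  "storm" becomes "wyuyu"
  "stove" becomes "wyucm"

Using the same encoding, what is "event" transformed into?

iakub

Letter i (0-indexed) is shifted by i+4, so successive shifts are 4, 5, 6, ….
Applying it to event: e+4=i, v+5=a, e+6=k, n+7=u, t+8=b.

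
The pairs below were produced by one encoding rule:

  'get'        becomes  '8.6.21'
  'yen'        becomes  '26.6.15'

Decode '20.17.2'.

g is letter #7 and maps to 8: an offset of 1. Each letter is replaced by its alphabet position (a=1..z=26) + 1.
Undoing it on 20.17.2: 20→(20−1)÷1=19=s, 17→(17−1)÷1=16=p, 2→(2−1)÷1=1=a.

spa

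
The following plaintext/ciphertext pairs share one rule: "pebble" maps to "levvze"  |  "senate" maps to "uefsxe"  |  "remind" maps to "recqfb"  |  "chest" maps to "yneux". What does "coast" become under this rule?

This is an affine cipher: with a=0,…,z=25, each position x becomes (3x+18) mod 26.
Applying it to coast: c(2)→3·2+18≡24=y; o(14)→3·14+18≡8=i; a(0)→3·0+18≡18=s; s(18)→3·18+18≡20=u; t(19)→3·19+18≡23=x (all mod 26).

yisux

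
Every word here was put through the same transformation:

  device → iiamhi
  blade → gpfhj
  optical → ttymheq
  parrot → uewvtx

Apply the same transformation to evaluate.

jzfpzeyi

It's a Vigenère-style cipher with numeric key [5,4]: position i shifts by key[i mod 2].
For evaluate: e+5=j, v+4=z, a+5=f, l+4=p, u+5=z, a+4=e, t+5=y, e+4=i.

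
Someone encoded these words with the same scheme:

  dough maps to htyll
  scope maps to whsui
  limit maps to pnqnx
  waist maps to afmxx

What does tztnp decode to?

The shifts repeat in a cycle of length 2: positions 0,1,… shift by +4, +5, then the pattern repeats.
Undoing it on tztnp: t−4=p, z−5=u, t−4=p, n−5=i, p−4=l.

pupil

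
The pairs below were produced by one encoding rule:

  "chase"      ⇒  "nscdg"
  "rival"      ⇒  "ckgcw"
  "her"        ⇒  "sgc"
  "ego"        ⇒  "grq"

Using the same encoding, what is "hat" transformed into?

The shift depends on letter class: consonant c→n is +11, but vowel a→c is +2. The rule splits by letter class: vowels +2, consonants +11.
Applying it to hat: h(cons)+11=s, a(vowel)+2=c, t(cons)+11=e.

sce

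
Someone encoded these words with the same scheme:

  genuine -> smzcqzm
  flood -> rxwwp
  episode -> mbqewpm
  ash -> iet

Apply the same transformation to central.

omzfdix

The shift depends on letter class: consonant g→s is +12, but vowel e→m is +8. The rule splits by letter class: vowels +8, consonants +12.
For central: c(cons)+12=o, e(vowel)+8=m, n(cons)+12=z, t(cons)+12=f, r(cons)+12=d, a(vowel)+8=i, l(cons)+12=x.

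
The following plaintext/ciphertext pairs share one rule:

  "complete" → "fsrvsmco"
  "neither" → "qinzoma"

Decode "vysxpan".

sunrise

In complete: c→f is +3, o→s is +4, m→r is +5, p→v is +6 — the shift increases by 1 each position. Each letter shifts forward by (position + 3), i.e. 3, 4, 5, … — the shift grows by one for each successive letter.
Reversing it on vysxpan: v−3=s, y−4=u, s−5=n, x−6=r, p−7=i, a−8=s, n−9=e.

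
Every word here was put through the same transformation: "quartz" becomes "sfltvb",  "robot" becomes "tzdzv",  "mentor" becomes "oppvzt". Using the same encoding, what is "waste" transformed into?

yluvp

Vowels shift forward by 11 and consonants shift forward by 2.
For waste: w(cons)+2=y, a(vowel)+11=l, s(cons)+2=u, t(cons)+2=v, e(vowel)+11=p.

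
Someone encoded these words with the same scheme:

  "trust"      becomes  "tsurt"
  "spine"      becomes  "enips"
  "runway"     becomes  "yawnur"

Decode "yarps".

The output letters match the input read backwards: trust reversed is tsurt. It's just the letters in reverse order.
Decoding yarps: then reverse → spray.

spray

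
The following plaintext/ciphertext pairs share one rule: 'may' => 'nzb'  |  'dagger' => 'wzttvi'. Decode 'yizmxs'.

Each pair mirrors across the alphabet (m↔n, a↔z, y↔b): positions sum to 25. Letters are reflected about the middle of the alphabet (position → 25−position): Atbash.
Undoing it on yizmxs: y↔b, i↔r, z↔a, m↔n, x↔c, s↔h.

branch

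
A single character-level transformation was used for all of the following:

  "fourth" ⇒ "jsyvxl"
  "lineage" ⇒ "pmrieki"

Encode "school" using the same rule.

Compare letters: f→j is +4, o→s is +4, u→y is +4 — a constant shift. It's a constant shift of +4 (ROT4).
Applying it to school: s+4=w, c+4=g, h+4=l, o+4=s, o+4=s, l+4=p.

wglssp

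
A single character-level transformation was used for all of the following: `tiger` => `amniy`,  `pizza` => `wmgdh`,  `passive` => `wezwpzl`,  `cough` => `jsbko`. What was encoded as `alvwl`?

Shifts by position in tiger: pos 0: t→a (+7), pos 1: i→m (+4), pos 2: g→n (+7), pos 3: e→i (+4) — repeating every 2. A repeating key of period 2 is used — shifts +7, +4 over and over.
Decoding alvwl: a−7=t, l−4=h, v−7=o, w−4=s, l−7=e.

those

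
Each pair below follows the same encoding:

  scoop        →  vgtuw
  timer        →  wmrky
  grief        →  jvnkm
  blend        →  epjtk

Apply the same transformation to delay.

In scoop: s→v is +3, c→g is +4, o→t is +5, o→u is +6 — the shift increases by 1 each position. Letter i (0-indexed) is shifted by i+3, so successive shifts are 3, 4, 5, ….
For delay: d+3=g, e+4=i, l+5=q, a+6=g, y+7=f.

giqgf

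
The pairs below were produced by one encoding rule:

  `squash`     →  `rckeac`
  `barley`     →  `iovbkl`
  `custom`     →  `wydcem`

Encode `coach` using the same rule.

Read the word backwards and shift each letter +10.
On coach: reverse → hcaoc; then shift: h+10=r, c+10=m, a+10=k, o+10=y, c+10=m.

rmkym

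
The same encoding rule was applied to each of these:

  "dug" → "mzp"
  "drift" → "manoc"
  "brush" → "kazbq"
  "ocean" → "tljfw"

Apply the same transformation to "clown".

The shift depends on letter class: consonant d→m is +9, but vowel u→z is +5. Two shifts are in play — +5 for a/e/i/o/u, +9 for every other letter.
Applying it to clown: c(cons)+9=l, l(cons)+9=u, o(vowel)+5=t, w(cons)+9=f, n(cons)+9=w.

lutfw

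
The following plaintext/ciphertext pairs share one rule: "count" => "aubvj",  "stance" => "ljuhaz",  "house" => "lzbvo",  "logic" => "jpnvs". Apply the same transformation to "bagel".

Two steps: reverse the string, then apply a Caesar shift of +7.
On bagel: reverse → legab; then shift: l+7=s, e+7=l, g+7=n, a+7=h, b+7=i.

slnhi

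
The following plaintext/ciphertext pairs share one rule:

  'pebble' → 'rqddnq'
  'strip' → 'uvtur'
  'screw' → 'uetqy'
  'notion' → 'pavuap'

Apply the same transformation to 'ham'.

jmo

The shift depends on letter class: consonant p→r is +2, but vowel e→q is +12. The rule splits by letter class: vowels +12, consonants +2.
On ham: h(cons)+2=j, a(vowel)+12=m, m(cons)+2=o.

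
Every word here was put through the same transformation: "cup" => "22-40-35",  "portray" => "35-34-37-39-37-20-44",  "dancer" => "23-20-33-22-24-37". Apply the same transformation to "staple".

38-39-20-35-31-24

c is letter #3 and maps to 22: an offset of 19. The number is (letter's place in the alphabet, a=1) + 19.
On staple: s=19→38, t=20→39, a=1→20, p=16→35, l=12→31, e=5→24.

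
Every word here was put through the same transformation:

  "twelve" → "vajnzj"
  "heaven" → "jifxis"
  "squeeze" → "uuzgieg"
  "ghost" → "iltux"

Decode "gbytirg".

extreme

A repeating key of period 3 is used — shifts +2, +4, +5 over and over.
Reversing it on gbytirg: g−2=e, b−4=x, y−5=t, t−2=r, i−4=e, r−5=m, g−2=e.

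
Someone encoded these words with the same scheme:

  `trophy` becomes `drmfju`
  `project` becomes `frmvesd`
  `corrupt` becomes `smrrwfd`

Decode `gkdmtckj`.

astonish

t(19)→d(3) and r(17)→r(17) fit y≡19x+6 (mod 26); the inverse of 19 mod 26 is 11. Treating letters as 0–25, the rule is x ↦ 19x + 6 (mod 26).
Decoding gkdmtckj: g(6)→11·(6−6)≡0=a; k(10)→11·(10−6)≡18=s; d(3)→11·(3−6)≡19=t; m(12)→11·(12−6)≡14=o; t(19)→11·(19−6)≡13=n; c(2)→11·(2−6)≡8=i; k(10)→11·(10−6)≡18=s; j(9)→11·(9−6)≡7=h (all mod 26).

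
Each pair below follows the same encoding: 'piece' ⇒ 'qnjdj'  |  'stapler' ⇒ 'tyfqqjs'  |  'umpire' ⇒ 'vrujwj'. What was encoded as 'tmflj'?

Shifts by position in piece: pos 0: p→q (+1), pos 1: i→n (+5), pos 2: e→j (+5), pos 3: c→d (+1), pos 4: e→j (+5) — repeating every 3. A repeating key of period 3 is used — shifts +1, +5, +5 over and over.
Undoing it on tmflj: t−1=s, m−5=h, f−5=a, l−1=k, j−5=e.

shake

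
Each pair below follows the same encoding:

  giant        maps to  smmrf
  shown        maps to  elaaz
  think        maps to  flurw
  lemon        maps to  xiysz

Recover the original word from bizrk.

penny

Shifts by position in giant: pos 0: g→s (+12), pos 1: i→m (+4), pos 2: a→m (+12), pos 3: n→r (+4) — repeating every 2. A repeating key of period 2 is used — shifts +12, +4 over and over.
Reversing it on bizrk: b−12=p, i−4=e, z−12=n, r−4=n, k−12=y.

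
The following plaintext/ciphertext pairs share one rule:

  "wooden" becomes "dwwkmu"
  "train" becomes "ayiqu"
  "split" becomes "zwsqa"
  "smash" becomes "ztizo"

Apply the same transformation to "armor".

iytwy

Two shifts are in play — +8 for a/e/i/o/u, +7 for every other letter.
Applying it to armor: a(vowel)+8=i, r(cons)+7=y, m(cons)+7=t, o(vowel)+8=w, r(cons)+7=y.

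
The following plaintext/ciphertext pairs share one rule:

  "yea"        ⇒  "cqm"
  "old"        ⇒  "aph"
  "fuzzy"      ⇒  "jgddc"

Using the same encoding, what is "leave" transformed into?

pqmzq

The shift depends on letter class: consonant y→c is +4, but vowel e→q is +12. Vowels shift forward by 12 and consonants shift forward by 4.
On leave: l(cons)+4=p, e(vowel)+12=q, a(vowel)+12=m, v(cons)+4=z, e(vowel)+12=q.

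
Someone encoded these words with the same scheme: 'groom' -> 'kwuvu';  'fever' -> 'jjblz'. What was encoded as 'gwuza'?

The shift increases by 1 at each position, starting from +4: 4, 5, 6, ….
Reversing it on gwuza: g−4=c, w−5=r, u−6=o, z−7=s, a−8=s.

cross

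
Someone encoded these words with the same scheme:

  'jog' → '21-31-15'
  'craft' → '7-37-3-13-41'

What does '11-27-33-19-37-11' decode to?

empire

j(#10)→21 and o(#15)→31: differences scale by 2, so n = 2·pos + 1. The formula is n = 2×(alphabet index, a=1) + 1.
Reversing it on 11-27-33-19-37-11: 11→(11−1)÷2=5=e, 27→(27−1)÷2=13=m, 33→(33−1)÷2=16=p, 19→(19−1)÷2=9=i, 37→(37−1)÷2=18=r, 11→(11−1)÷2=5=e.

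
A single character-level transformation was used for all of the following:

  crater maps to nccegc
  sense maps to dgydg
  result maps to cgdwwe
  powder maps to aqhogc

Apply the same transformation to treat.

ecgce

The shift depends on letter class: consonant c→n is +11, but vowel a→c is +2. The rule splits by letter class: vowels +2, consonants +11.
Applying it to treat: t(cons)+11=e, r(cons)+11=c, e(vowel)+2=g, a(vowel)+2=c, t(cons)+11=e.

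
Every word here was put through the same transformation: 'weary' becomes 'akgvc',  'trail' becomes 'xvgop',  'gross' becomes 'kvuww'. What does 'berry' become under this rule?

Two shifts are in play — +6 for a/e/i/o/u, +4 for every other letter.
For berry: b(cons)+4=f, e(vowel)+6=k, r(cons)+4=v, r(cons)+4=v, y(cons)+4=c.

fkvvc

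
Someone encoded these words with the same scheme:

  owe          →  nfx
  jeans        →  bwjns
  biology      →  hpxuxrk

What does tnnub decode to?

Two steps: reverse the string, then apply a Caesar shift of +9.
Undoing it on tnnub: shift back: t−9=k, n−9=e, n−9=e, u−9=l, b−9=s → keels; then reverse → sleek.

sleek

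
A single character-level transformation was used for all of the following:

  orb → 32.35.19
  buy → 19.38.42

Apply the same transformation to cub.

o is letter #15 and maps to 32: an offset of 17. Each letter is replaced by its alphabet position (a=1..z=26) + 17.
Applying it to cub: c=3→20, u=21→38, b=2→19.

20.38.19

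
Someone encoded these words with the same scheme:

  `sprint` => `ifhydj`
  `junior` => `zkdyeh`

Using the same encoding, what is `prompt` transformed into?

Compare letters: s→i is +16, p→f is +16, r→h is +16 — a constant shift. Each letter is shifted forward by 16 in the alphabet (a Caesar shift of +16).
Applying it to prompt: p+16=f, r+16=h, o+16=e, m+16=c, p+16=f, t+16=j.

fhecfj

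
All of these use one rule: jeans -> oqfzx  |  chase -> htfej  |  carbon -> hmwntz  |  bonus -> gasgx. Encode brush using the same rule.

Shifts by position in jeans: pos 0: j→o (+5), pos 1: e→q (+12), pos 2: a→f (+5), pos 3: n→z (+12) — repeating every 2. The shifts repeat in a cycle of length 2: positions 0,1,… shift by +5, +12, then the pattern repeats.
Applying it to brush: b+5=g, r+12=d, u+5=z, s+12=e, h+5=m.

gdzem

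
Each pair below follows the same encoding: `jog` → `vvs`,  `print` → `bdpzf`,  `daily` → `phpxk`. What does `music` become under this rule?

Two shifts are in play — +7 for a/e/i/o/u, +12 for every other letter.
Applying it to music: m(cons)+12=y, u(vowel)+7=b, s(cons)+12=e, i(vowel)+7=p, c(cons)+12=o.

ybepo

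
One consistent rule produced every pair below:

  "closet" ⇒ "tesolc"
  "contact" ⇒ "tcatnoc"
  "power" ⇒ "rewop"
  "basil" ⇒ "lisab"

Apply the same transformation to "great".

The output letters match the input read backwards: closet reversed is tesolc. The word is simply reversed.
For great: reverse → taerg.

taerg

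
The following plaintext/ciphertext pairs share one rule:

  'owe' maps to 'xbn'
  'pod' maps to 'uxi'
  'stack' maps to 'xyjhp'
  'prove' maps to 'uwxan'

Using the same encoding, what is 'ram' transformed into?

Vowels shift forward by 9 and consonants shift forward by 5.
On ram: r(cons)+5=w, a(vowel)+9=j, m(cons)+5=r.

wjr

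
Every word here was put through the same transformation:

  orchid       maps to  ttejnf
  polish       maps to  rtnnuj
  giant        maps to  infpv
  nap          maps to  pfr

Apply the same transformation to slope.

untrj

The shift depends on letter class: consonant r→t is +2, but vowel o→t is +5. The rule splits by letter class: vowels +5, consonants +2.
For slope: s(cons)+2=u, l(cons)+2=n, o(vowel)+5=t, p(cons)+2=r, e(vowel)+5=j.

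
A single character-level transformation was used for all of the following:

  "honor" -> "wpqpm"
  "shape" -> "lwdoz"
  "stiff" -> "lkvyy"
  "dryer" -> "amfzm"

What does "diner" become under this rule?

avqzm

Each letter's alphabet position (a=0..z=25) is mapped through 25·x+3 mod 26 — an affine cipher.
On diner: d(3)→25·3+3≡0=a; i(8)→25·8+3≡21=v; n(13)→25·13+3≡16=q; e(4)→25·4+3≡25=z; r(17)→25·17+3≡12=m (all mod 26).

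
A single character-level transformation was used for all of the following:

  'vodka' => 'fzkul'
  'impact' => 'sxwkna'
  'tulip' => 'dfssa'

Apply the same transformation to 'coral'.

mzykw

Shifts by position in vodka: pos 0: v→f (+10), pos 1: o→z (+11), pos 2: d→k (+7), pos 3: k→u (+10), pos 4: a→l (+11) — repeating every 3. The shifts repeat in a cycle of length 3: positions 0,1,… shift by +10, +11, +7, then the pattern repeats.
Applying it to coral: c+10=m, o+11=z, r+7=y, a+10=k, l+11=w.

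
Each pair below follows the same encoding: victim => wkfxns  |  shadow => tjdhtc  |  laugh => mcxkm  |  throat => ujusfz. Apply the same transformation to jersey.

kguwje

In victim: v→w is +1, i→k is +2, c→f is +3, t→x is +4 — the shift increases by 1 each position. Letter i (0-indexed) is shifted by i+1, so successive shifts are 1, 2, 3, ….
Applying it to jersey: j+1=k, e+2=g, r+3=u, s+4=w, e+5=j, y+6=e.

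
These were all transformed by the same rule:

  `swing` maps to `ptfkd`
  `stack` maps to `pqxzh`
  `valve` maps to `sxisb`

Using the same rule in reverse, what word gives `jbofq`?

Every letter moves 23 places later in the alphabet, wrapping around z→a.
Decoding jbofq: j−23=m, b−23=e, o−23=r, f−23=i, q−23=t.

merit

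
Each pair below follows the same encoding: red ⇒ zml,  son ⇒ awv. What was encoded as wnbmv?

Compare letters: r→z is +8, e→m is +8, d→l is +8 — a constant shift. Each letter is shifted forward by 8 in the alphabet (a Caesar shift of +8).
Reversing it on wnbmv: w−8=o, n−8=f, b−8=t, m−8=e, v−8=n.

often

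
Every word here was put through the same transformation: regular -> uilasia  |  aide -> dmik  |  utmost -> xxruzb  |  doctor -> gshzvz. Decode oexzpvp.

lasting

In regular: r→u is +3, e→i is +4, g→l is +5, u→a is +6 — the shift increases by 1 each position. The shift increases by 1 at each position, starting from +3: 3, 4, 5, ….
Undoing it on oexzpvp: o−3=l, e−4=a, x−5=s, z−6=t, p−7=i, v−8=n, p−9=g.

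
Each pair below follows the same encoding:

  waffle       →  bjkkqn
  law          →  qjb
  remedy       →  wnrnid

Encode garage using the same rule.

ljwjln

Two shifts are in play — +9 for a/e/i/o/u, +5 for every other letter.
For garage: g(cons)+5=l, a(vowel)+9=j, r(cons)+5=w, a(vowel)+9=j, g(cons)+5=l, e(vowel)+9=n.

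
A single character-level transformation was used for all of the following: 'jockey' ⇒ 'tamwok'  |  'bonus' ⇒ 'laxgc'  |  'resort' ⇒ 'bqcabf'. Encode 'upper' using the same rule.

Shifts by position in jockey: pos 0: j→t (+10), pos 1: o→a (+12), pos 2: c→m (+10), pos 3: k→w (+12) — repeating every 2. The shifts repeat in a cycle of length 2: positions 0,1,… shift by +10, +12, then the pattern repeats.
Applying it to upper: u+10=e, p+12=b, p+10=z, e+12=q, r+10=b.

ebzqb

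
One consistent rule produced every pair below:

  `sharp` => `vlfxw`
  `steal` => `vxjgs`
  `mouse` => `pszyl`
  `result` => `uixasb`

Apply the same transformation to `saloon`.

vequvv

In sharp: s→v is +3, h→l is +4, a→f is +5, r→x is +6 — the shift increases by 1 each position. Each letter shifts forward by (position + 3), i.e. 3, 4, 5, … — the shift grows by one for each successive letter.
On saloon: s+3=v, a+4=e, l+5=q, o+6=u, o+7=v, n+8=v.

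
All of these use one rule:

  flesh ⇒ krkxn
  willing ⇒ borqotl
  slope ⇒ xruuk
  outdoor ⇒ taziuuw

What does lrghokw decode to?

It's a Vigenère-style cipher with numeric key [5,6,6]: position i shifts by key[i mod 3].
Undoing it on lrghokw: l−5=g, r−6=l, g−6=a, h−5=c, o−6=i, k−6=e, w−5=r.

glacier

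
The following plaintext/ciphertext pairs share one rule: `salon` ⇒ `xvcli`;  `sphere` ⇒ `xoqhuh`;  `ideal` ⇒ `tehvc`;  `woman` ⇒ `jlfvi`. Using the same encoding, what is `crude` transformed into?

budeh

s(18)→x(23) and a(0)→v(21) fit y≡3x+21 (mod 26); the inverse of 3 mod 26 is 9. Each letter's alphabet position (a=0..z=25) is mapped through 3·x+21 mod 26 — an affine cipher.
For crude: c(2)→3·2+21≡1=b; r(17)→3·17+21≡20=u; u(20)→3·20+21≡3=d; d(3)→3·3+21≡4=e; e(4)→3·4+21≡7=h (all mod 26).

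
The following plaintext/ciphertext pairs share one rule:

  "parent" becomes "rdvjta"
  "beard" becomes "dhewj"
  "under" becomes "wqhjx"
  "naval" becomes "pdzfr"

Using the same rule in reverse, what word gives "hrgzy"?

focus

Letter i (0-indexed) is shifted by i+2, so successive shifts are 2, 3, 4, ….
Reversing it on hrgzy: h−2=f, r−3=o, g−4=c, z−5=u, y−6=s.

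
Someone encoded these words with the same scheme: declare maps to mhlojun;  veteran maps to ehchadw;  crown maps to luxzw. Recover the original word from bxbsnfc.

suspect

It's a Vigenère-style cipher with numeric key [9,3]: position i shifts by key[i mod 2].
Decoding bxbsnfc: b−9=s, x−3=u, b−9=s, s−3=p, n−9=e, f−3=c, c−9=t.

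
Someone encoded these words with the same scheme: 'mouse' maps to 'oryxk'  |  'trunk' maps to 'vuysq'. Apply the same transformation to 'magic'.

odkni

In mouse: m→o is +2, o→r is +3, u→y is +4, s→x is +5 — the shift increases by 1 each position. Letter i (0-indexed) is shifted by i+2, so successive shifts are 2, 3, 4, ….
On magic: m+2=o, a+3=d, g+4=k, i+5=n, c+6=i.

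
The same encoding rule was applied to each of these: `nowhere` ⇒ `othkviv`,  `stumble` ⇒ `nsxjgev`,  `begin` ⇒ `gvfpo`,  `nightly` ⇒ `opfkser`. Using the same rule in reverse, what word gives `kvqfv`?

hedge

Each letter's alphabet position (a=0..z=25) is mapped through 5·x+1 mod 26 — an affine cipher.
Reversing it on kvqfv: k(10)→21·(10−1)≡7=h; v(21)→21·(21−1)≡4=e; q(16)→21·(16−1)≡3=d; f(5)→21·(5−1)≡6=g; v(21)→21·(21−1)≡4=e (all mod 26).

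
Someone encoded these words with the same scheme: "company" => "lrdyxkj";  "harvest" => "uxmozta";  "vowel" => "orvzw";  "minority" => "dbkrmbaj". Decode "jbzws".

c(2)→l(11) and o(14)→r(17) fit y≡7x+23 (mod 26); the inverse of 7 mod 26 is 15. Each letter's alphabet position (a=0..z=25) is mapped through 7·x+23 mod 26 — an affine cipher.
Undoing it on jbzws: j(9)→15·(9−23)≡24=y; b(1)→15·(1−23)≡8=i; z(25)→15·(25−23)≡4=e; w(22)→15·(22−23)≡11=l; s(18)→15·(18−23)≡3=d (all mod 26).

yield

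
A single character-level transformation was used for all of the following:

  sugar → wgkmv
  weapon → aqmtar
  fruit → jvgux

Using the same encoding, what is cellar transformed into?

gqppmv

The rule splits by letter class: vowels +12, consonants +4.
For cellar: c(cons)+4=g, e(vowel)+12=q, l(cons)+4=p, l(cons)+4=p, a(vowel)+12=m, r(cons)+4=v.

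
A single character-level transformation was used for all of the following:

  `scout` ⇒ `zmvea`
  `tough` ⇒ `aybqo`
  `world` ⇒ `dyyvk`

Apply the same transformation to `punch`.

weumo

Shifts by position in scout: pos 0: s→z (+7), pos 1: c→m (+10), pos 2: o→v (+7), pos 3: u→e (+10) — repeating every 2. It's a Vigenère-style cipher with numeric key [7,10]: position i shifts by key[i mod 2].
On punch: p+7=w, u+10=e, n+7=u, c+10=m, h+7=o.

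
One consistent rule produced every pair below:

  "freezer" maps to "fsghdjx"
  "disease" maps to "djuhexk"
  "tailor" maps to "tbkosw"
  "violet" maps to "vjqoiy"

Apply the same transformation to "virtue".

In freezer: f→f is +0, r→s is +1, e→g is +2, e→h is +3 — the shift increases by 1 each position. Letter i (0-indexed) is shifted by i+0, so successive shifts are 0, 1, 2, ….
On virtue: v+0=v, i+1=j, r+2=t, t+3=w, u+4=y, e+5=j.

vjtwyj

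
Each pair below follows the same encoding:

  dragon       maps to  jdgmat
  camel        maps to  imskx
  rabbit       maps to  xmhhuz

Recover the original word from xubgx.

Shifts by position in dragon: pos 0: d→j (+6), pos 1: r→d (+12), pos 2: a→g (+6), pos 3: g→m (+6), pos 4: o→a (+12), pos 5: n→t (+6) — repeating every 3. A repeating key of period 3 is used — shifts +6, +12, +6 over and over.
Decoding xubgx: x−6=r, u−12=i, b−6=v, g−6=a, x−12=l.

rival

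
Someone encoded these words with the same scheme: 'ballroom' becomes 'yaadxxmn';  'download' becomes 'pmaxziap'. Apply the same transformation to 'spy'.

kbe

The output letters match the input read backwards, each shifted +12: ballroom reversed is moorllab. The word is reversed, then every letter is shifted forward by 12.
On spy: reverse → yps; then shift: y+12=k, p+12=b, s+12=e.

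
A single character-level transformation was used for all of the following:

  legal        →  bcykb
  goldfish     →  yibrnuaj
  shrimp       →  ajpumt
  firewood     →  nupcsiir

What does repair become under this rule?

l(11)→b(1) and e(4)→c(2) fit y≡11x+10 (mod 26); the inverse of 11 mod 26 is 19. Each letter's alphabet position (a=0..z=25) is mapped through 11·x+10 mod 26 — an affine cipher.
For repair: r(17)→11·17+10≡15=p; e(4)→11·4+10≡2=c; p(15)→11·15+10≡19=t; a(0)→11·0+10≡10=k; i(8)→11·8+10≡20=u; r(17)→11·17+10≡15=p (all mod 26).

pctkup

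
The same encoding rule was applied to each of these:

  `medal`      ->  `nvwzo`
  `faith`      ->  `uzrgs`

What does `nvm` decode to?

men

Each pair mirrors across the alphabet (m↔n, e↔v, d↔w): positions sum to 25. Letters are reflected about the middle of the alphabet (position → 25−position): Atbash.
Reversing it on nvm: n↔m, v↔e, m↔n.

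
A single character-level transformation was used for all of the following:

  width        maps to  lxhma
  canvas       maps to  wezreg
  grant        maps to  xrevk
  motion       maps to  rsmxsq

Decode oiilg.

The output letters match the input read backwards, each shifted +4: width reversed is htdiw. The word is reversed, then every letter is shifted forward by 4.
Undoing it on oiilg: shift back: o−4=k, i−4=e, i−4=e, l−4=h, g−4=c → keehc; then reverse → cheek.

cheek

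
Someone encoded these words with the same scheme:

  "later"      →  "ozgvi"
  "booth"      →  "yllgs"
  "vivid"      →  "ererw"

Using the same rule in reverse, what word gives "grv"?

tie

Each pair mirrors across the alphabet (l↔o, a↔z, t↔g): positions sum to 25. Each letter is replaced by its mirror in the alphabet: a↔z, b↔y, c↔x, and so on (the Atbash cipher).
Decoding grv: g↔t, r↔i, v↔e.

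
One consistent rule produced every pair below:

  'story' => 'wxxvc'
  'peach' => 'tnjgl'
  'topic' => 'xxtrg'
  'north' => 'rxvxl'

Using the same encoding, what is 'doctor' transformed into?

hxgxxv

The shift depends on letter class: consonant s→w is +4, but vowel o→x is +9. Two shifts are in play — +9 for a/e/i/o/u, +4 for every other letter.
On doctor: d(cons)+4=h, o(vowel)+9=x, c(cons)+4=g, t(cons)+4=x, o(vowel)+9=x, r(cons)+4=v.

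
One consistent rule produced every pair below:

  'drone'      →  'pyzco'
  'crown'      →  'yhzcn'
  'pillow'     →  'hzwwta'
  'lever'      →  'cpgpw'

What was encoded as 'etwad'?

The output letters match the input read backwards, each shifted +11: drone reversed is enord. Read the word backwards and shift each letter +11.
Reversing it on etwad: shift back: e−11=t, t−11=i, w−11=l, a−11=p, d−11=s → tilps; then reverse → split.

split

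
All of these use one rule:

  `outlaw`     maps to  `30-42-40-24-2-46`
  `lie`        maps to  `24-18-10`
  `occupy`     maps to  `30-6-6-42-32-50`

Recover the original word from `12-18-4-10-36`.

fiber

o(#15)→30 and u(#21)→42: differences scale by 2, so n = 2·pos + 0. With a=1..z=26, the number is 2·pos.
Undoing it on 12-18-4-10-36: 12→(12−0)÷2=6=f, 18→(18−0)÷2=9=i, 4→(4−0)÷2=2=b, 10→(10−0)÷2=5=e, 36→(36−0)÷2=18=r.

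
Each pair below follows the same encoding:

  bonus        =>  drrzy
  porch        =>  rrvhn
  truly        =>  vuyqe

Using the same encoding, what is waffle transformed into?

ydjkrl

Each letter shifts forward by (position + 2), i.e. 2, 3, 4, … — the shift grows by one for each successive letter.
For waffle: w+2=y, a+3=d, f+4=j, f+5=k, l+6=r, e+7=l.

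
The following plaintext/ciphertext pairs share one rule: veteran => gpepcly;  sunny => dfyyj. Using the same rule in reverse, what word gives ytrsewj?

nightly

This is a Caesar cipher with shift 11.
Reversing it on ytrsewj: y−11=n, t−11=i, r−11=g, s−11=h, e−11=t, w−11=l, j−11=y.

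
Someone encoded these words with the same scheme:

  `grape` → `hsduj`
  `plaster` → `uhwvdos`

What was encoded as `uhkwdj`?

gather

Two steps: reverse the string, then apply a Caesar shift of +3.
Reversing it on uhkwdj: shift back: u−3=r, h−3=e, k−3=h, w−3=t, d−3=a, j−3=g → rehtag; then reverse → gather.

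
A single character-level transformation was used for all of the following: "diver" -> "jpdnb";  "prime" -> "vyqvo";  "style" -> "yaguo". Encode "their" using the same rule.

zomrb

Letter i (0-indexed) is shifted by i+6, so successive shifts are 6, 7, 8, ….
For their: t+6=z, h+7=o, e+8=m, i+9=r, r+10=b.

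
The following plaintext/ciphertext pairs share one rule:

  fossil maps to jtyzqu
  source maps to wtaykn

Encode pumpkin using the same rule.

In fossil: f→j is +4, o→t is +5, s→y is +6, s→z is +7 — the shift increases by 1 each position. Each letter shifts forward by (position + 4), i.e. 4, 5, 6, … — the shift grows by one for each successive letter.
For pumpkin: p+4=t, u+5=z, m+6=s, p+7=w, k+8=s, i+9=r, n+10=x.

tzswsrx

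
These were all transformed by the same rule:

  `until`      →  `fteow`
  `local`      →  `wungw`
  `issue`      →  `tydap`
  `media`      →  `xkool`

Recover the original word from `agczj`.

Shifts by position in until: pos 0: u→f (+11), pos 1: n→t (+6), pos 2: t→e (+11), pos 3: i→o (+6) — repeating every 2. A repeating key of period 2 is used — shifts +11, +6 over and over.
Decoding agczj: a−11=p, g−6=a, c−11=r, z−6=t, j−11=y.

party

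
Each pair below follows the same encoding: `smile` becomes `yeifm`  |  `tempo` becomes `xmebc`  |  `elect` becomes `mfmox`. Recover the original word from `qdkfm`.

s(18)→y(24) and m(12)→e(4) fit y≡25x+16 (mod 26); the inverse of 25 mod 26 is 25. Each letter's alphabet position (a=0..z=25) is mapped through 25·x+16 mod 26 — an affine cipher.
Undoing it on qdkfm: q(16)→25·(16−16)≡0=a; d(3)→25·(3−16)≡13=n; k(10)→25·(10−16)≡6=g; f(5)→25·(5−16)≡11=l; m(12)→25·(12−16)≡4=e (all mod 26).

angle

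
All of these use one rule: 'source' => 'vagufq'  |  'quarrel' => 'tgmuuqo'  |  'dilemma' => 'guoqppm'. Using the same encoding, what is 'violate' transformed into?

yuaomwq

The shift depends on letter class: consonant s→v is +3, but vowel o→a is +12. The rule splits by letter class: vowels +12, consonants +3.
For violate: v(cons)+3=y, i(vowel)+12=u, o(vowel)+12=a, l(cons)+3=o, a(vowel)+12=m, t(cons)+3=w, e(vowel)+12=q.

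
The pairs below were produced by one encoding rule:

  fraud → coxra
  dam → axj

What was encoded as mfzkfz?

Every letter moves 23 places later in the alphabet, wrapping around z→a.
Reversing it on mfzkfz: m−23=p, f−23=i, z−23=c, k−23=n, f−23=i, z−23=c.

picnic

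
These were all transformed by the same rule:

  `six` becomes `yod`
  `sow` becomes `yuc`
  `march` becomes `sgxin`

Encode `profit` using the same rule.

It's a constant shift of +6 (ROT6).
On profit: p+6=v, r+6=x, o+6=u, f+6=l, i+6=o, t+6=z.

vxuloz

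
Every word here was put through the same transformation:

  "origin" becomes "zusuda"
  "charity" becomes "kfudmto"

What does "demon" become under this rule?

zayqp

The word is reversed, then every letter is shifted forward by 12.
On demon: reverse → nomed; then shift: n+12=z, o+12=a, m+12=y, e+12=q, d+12=p.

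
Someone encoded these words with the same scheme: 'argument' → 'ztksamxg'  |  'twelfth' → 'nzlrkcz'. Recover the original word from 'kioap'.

The word is reversed, then every letter is shifted forward by 6.
Reversing it on kioap: shift back: k−6=e, i−6=c, o−6=i, a−6=u, p−6=j → eciuj; then reverse → juice.

juice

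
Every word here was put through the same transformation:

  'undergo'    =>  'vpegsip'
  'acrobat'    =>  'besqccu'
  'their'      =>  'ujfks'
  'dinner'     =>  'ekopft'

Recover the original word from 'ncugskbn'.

material

A repeating key of period 2 is used — shifts +1, +2 over and over.
Decoding ncugskbn: n−1=m, c−2=a, u−1=t, g−2=e, s−1=r, k−2=i, b−1=a, n−2=l.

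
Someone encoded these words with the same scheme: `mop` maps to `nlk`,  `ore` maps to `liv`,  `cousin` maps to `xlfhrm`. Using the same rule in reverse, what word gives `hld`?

Letters are reflected about the middle of the alphabet (position → 25−position): Atbash.
Decoding hld: h↔s, l↔o, d↔w.

sow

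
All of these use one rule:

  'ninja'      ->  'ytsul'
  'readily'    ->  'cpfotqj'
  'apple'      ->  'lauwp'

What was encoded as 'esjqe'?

Shifts by position in ninja: pos 0: n→y (+11), pos 1: i→t (+11), pos 2: n→s (+5), pos 3: j→u (+11), pos 4: a→l (+11) — repeating every 3. It's a Vigenère-style cipher with numeric key [11,11,5]: position i shifts by key[i mod 3].
Reversing it on esjqe: e−11=t, s−11=h, j−5=e, q−11=f, e−11=t.

theft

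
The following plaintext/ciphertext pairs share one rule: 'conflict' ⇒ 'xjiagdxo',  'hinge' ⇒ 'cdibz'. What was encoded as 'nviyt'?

Compare letters: c→x is +21, o→j is +21, n→i is +21 — a constant shift. Each letter is shifted forward by 21 in the alphabet (a Caesar shift of +21).
Decoding nviyt: n−21=s, v−21=a, i−21=n, y−21=d, t−21=y.

sandy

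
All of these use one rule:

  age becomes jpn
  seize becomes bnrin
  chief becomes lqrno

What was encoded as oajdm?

Compare letters: a→j is +9, g→p is +9, e→n is +9 — a constant shift. Every letter moves 9 places later in the alphabet, wrapping around z→a.
Decoding oajdm: o−9=f, a−9=r, j−9=a, d−9=u, m−9=d.

fraud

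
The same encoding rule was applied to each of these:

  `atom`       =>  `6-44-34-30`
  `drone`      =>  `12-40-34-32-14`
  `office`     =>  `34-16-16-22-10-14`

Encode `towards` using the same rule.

With a=1..z=26, the number is 2·pos + 4.
On towards: t=20→44, o=15→34, w=23→50, a=1→6, r=18→40, d=4→12, s=19→42.

44-34-50-6-40-12-42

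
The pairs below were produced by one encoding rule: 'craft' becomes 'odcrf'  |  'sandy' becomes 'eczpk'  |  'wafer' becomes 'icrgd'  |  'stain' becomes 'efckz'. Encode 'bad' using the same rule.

Two shifts are in play — +2 for a/e/i/o/u, +12 for every other letter.
On bad: b(cons)+12=n, a(vowel)+2=c, d(cons)+12=p.

ncp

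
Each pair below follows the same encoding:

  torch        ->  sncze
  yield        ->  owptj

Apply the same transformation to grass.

ddlcr

The output letters match the input read backwards, each shifted +11: torch reversed is hcrot. The word is reversed, then every letter is shifted forward by 11.
On grass: reverse → ssarg; then shift: s+11=d, s+11=d, a+11=l, r+11=c, g+11=r.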